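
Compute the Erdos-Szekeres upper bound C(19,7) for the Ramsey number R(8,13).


R(8,13) <= C(8+13-2, 8-1) = C(19, 7)
C(19, 7) = 19! / (7! * 12!)
= 50388

50388


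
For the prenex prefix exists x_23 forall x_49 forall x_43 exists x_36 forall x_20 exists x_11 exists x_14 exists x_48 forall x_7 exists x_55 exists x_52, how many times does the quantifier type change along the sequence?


Walk the prefix and count type changes:
  position 1: exists -> forall <-- alternation
  position 2: forall -> forall
  position 3: forall -> exists <-- alternation
  position 4: exists -> forall <-- alternation
  position 5: forall -> exists <-- alternation
  position 6: exists -> exists
  position 7: exists -> exists
  position 8: exists -> forall <-- alternation
  position 9: forall -> exists <-- alternation
  position 10: exists -> exists
Total alternations = 6

6


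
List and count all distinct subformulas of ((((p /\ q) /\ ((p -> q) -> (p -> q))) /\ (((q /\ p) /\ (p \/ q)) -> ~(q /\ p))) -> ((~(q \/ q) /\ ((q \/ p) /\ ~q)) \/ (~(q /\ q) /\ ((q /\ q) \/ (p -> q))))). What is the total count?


Formula: ((((p /\ q) /\ ((p -> q) -> (p -> q))) /\ (((q /\ p) /\ (p \/ q)) -> ~(q /\ p))) -> ((~(q \/ q) /\ ((q \/ p) /\ ~q)) \/ (~(q /\ q) /\ ((q /\ q) \/ (p -> q)))))
Subformulas found:
  1. q
  2. p
  3. ~q
  4. (q /\ p)
  5. (q \/ p)
  6. (p /\ q)
  7. (q /\ q)
  8. (p \/ q)
  9. (p -> q)
  10. (q \/ q)
  11. ~(q \/ q)
  12. ~(q /\ q)
  13. ~(q /\ p)
  14. ((q \/ p) /\ ~q)
  15. ((q /\ p) /\ (p \/ q))
  16. ((p -> q) -> (p -> q))
  17. ((q /\ q) \/ (p -> q))
  18. (~(q \/ q) /\ ((q \/ p) /\ ~q))
  19. ((p /\ q) /\ ((p -> q) -> (p -> q)))
  20. (~(q /\ q) /\ ((q /\ q) \/ (p -> q)))
  21. (((q /\ p) /\ (p \/ q)) -> ~(q /\ p))
  22. ((~(q \/ q) /\ ((q \/ p) /\ ~q)) \/ (~(q /\ q) /\ ((q /\ q) \/ (p -> q))))
  23. (((p /\ q) /\ ((p -> q) -> (p -> q))) /\ (((q /\ p) /\ (p \/ q)) -> ~(q /\ p)))
  24. ((((p /\ q) /\ ((p -> q) -> (p -> q))) /\ (((q /\ p) /\ (p \/ q)) -> ~(q /\ p))) -> ((~(q \/ q) /\ ((q \/ p) /\ ~q)) \/ (~(q /\ q) /\ ((q /\ q) \/ (p -> q)))))
Total distinct subformulas = 24

24


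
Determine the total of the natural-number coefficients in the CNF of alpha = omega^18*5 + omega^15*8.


CNF: omega^18*5 + omega^15*8
Coefficients: 5 + 8 = 13

13


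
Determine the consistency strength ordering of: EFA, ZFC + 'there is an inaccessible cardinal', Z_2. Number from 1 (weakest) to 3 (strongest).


Ordering by consistency strength:
1. EFA
2. Z_2
3. ZFC + 'there is an inaccessible cardinal'


EFA=1, ZFC + 'there is an inaccessible cardinal'=3, Z_2=2


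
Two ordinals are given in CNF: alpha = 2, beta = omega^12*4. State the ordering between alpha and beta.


Compare term by term from highest exponent:
alpha = 2
beta = omega^12*4
Term 1: alpha has omega^0*2, beta has omega^12*4
Result: alpha < beta

alpha < beta


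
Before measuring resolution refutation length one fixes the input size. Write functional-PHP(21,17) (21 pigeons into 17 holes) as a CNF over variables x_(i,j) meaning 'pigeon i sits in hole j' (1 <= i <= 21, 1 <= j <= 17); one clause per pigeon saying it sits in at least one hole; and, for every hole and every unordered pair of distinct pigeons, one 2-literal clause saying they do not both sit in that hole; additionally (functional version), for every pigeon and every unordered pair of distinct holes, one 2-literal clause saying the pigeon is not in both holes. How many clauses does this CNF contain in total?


functional-PHP(21,17): 21 pigeons, 17 holes, 21*17 = 357 variables.
- pigeon clauses: one per pigeon -> 21 clauses
- hole clauses: 17 holes * C(21,2) = 17 * 210 -> 3570 clauses
- functional clauses: 21 pigeons * C(17,2) = 21 * 136 -> 2856 clauses
Total clauses = 21 + 3570 + 2856 = 6447

6447


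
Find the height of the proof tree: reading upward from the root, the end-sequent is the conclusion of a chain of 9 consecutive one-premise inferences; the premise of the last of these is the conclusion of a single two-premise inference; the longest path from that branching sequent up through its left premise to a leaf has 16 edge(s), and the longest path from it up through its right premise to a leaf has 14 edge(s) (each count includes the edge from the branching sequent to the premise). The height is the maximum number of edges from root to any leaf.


Longest path through the left premise: 16 edges (measured from the branching sequent)
Longest path through the right premise: 14 edges
Height of the subtree rooted at the branching sequent: max(16, 14) = 16
The branching sequent sits 9 edges above the root (the chain of one-premise inferences), so height = 16 + 9 = 25

25


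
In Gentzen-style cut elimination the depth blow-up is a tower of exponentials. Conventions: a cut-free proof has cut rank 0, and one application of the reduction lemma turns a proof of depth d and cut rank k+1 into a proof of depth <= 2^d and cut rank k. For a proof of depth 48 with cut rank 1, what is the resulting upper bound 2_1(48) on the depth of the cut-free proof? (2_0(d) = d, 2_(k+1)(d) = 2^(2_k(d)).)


Each rank reduction sends depth d to at most 2^d; cut rank r needs r reductions.
2_0(48) = 48
2_1(48) = 2^48 = 281474976710656
Cut-free depth bound = 281474976710656

281474976710656


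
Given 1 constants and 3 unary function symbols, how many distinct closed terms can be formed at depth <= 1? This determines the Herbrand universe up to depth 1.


Herbrand terms by depth:
Depth 0: 1 constants
Depth 1: 3 new terms (running total: 4)
Total distinct ground terms = 4

4


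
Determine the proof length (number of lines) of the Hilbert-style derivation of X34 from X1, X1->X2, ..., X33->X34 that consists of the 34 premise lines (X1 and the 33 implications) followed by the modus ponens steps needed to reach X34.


We have 34 premise lines: X1 and 33 implications.
Each implication is detached once by MP, giving 33 MP lines.
34 premise lines + 33 MP lines = 67 total lines.

67


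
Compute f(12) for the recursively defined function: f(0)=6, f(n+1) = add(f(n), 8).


f(0) = 6
f(1) = add(f(0), 8) = add(6, 8) = 14
f(2) = add(f(1), 8) = add(14, 8) = 22
f(3) = add(f(2), 8) = add(22, 8) = 30
f(4) = add(f(3), 8) = add(30, 8) = 38
f(5) = add(f(4), 8) = add(38, 8) = 46
f(6) = add(f(5), 8) = add(46, 8) = 54
f(7) = add(f(6), 8) = add(54, 8) = 62
f(8) = add(f(7), 8) = add(62, 8) = 70
f(9) = add(f(8), 8) = add(70, 8) = 78
f(10) = add(f(9), 8) = add(78, 8) = 86
f(11) = add(f(10), 8) = add(86, 8) = 94
f(12) = add(f(11), 8) = add(94, 8) = 102


102


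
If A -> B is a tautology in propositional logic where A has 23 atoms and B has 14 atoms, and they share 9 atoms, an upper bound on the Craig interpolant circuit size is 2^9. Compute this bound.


Shared atoms = 9
Craig interpolant size bound = 2^9
= 512

512


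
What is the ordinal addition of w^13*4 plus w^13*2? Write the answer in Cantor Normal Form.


Ordinal addition w^13*4 + w^13*2:
Both terms have the same exponent 13.
w^e*c + w^e*d = w^e*(c+d).
Result = w^13*(4+2) = w^13*6

w^13*6


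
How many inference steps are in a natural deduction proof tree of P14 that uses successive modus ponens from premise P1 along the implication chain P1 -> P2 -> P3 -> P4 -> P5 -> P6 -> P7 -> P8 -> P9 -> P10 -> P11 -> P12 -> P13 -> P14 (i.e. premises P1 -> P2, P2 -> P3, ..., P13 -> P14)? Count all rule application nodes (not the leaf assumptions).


We have a chain: P1 -> P2 -> P3 -> P4 -> P5 -> P6 -> P7 -> P8 -> P9 -> P10 -> P11 -> P12 -> P13 -> P14.
Each modus ponens application produces the next variable.
The chain has 14 propositions, so 14-1 = 13 modus ponens steps.
Total inference nodes = 13

13


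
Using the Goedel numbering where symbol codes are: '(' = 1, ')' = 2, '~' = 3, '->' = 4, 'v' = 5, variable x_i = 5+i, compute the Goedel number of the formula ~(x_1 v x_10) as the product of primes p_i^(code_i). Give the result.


Formula: ~(x_1 v x_10)
Symbol codes: [3, 1, 6, 5, 15, 2]
Primes: [2, 3, 5, 7, 11, 13]
p_1^3 = 2^3 = 8
p_2^1 = 3^1 = 3
p_3^6 = 5^6 = 15625
p_4^5 = 7^5 = 16807
p_5^15 = 11^15 = 4177248169415651
p_6^2 = 13^2 = 169
Product = 4449369257696000637874875000

4449369257696000637874875000


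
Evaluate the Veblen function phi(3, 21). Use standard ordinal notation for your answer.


phi(3, 21):
phi(3, beta) = eta_beta (the beta-th eta number, fixed point of zeta).
phi(3, 21) = eta_21

eta_21


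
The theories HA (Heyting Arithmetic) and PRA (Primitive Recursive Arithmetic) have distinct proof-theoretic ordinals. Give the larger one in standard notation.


Proof-theoretic ordinal of HA (Heyting Arithmetic): epsilon_0
Proof-theoretic ordinal of PRA (Primitive Recursive Arithmetic): omega^omega
Comparing: omega^omega < epsilon_0.
The larger ordinal is epsilon_0 (from HA (Heyting Arithmetic)).

epsilon_0


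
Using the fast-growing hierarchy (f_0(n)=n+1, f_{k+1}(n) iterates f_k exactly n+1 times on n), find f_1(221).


f_1(221) = f_0^222(221)
f_0 adds 1 each time, applied 222 times.
f_1(221) = 221 + 222 = 443

443


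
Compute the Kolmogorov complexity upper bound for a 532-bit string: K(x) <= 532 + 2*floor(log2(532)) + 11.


floor(log2(532)) = 9
2 * 9 = 18
K(x) <= 532 + 18 + 11 = 561

561


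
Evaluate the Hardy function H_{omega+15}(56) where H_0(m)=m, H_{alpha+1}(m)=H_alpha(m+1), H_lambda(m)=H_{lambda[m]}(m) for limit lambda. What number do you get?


H_{omega+15}(56):
Unwind the 15 successor steps: H_{omega+15}(56) = H_omega(56+15) = H_omega(71).
H_omega(m) = H_m(m) = m + m = 2m.
Result = 2 * 71 = 142

142


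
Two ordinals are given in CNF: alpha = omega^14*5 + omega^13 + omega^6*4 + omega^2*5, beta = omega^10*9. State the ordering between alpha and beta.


Compare term by term from highest exponent:
alpha = omega^14*5 + omega^13 + omega^6*4 + omega^2*5
beta = omega^10*9
Term 1: alpha has omega^14*5, beta has omega^10*9
Term 2: alpha has omega^13*1, beta has omega^0*0
Term 3: alpha has omega^6*4, beta has omega^0*0
Term 4: alpha has omega^2*5, beta has omega^0*0
Result: alpha > beta

alpha > beta


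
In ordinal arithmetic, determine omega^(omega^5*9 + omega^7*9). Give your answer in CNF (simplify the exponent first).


omega^(omega^5*9 + omega^7*9):
In ordinal addition a term is absorbed by a following term of strictly larger exponent: 5 < 7, so omega^5*9 + omega^7*9 = omega^7*9.
omega raised to a CNF ordinal is a single CNF term: Result = omega^(omega^7*9)

omega^(omega^7*9)


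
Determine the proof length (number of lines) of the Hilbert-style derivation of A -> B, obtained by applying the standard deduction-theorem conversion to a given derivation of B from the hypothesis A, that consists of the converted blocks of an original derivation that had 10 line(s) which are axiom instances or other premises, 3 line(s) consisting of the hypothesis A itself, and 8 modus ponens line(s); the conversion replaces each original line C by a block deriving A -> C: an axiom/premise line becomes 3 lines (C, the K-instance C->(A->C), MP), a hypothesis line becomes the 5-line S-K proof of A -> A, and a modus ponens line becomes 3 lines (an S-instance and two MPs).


Deduction-theorem conversion, block by block:
- 10 axiom/premise lines -> 3 lines each = 30
- 3 hypothesis lines -> 5 lines each (identity proof A->A) = 15
- 8 MP lines -> 3 lines each (S-instance, MP, MP) = 24
Total = 30 + 15 + 24 = 69 lines.

69


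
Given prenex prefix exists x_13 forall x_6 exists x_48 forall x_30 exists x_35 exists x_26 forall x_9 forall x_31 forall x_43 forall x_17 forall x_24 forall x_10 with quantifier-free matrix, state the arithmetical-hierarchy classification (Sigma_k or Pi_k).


Leading quantifier is exists, so the class is Sigma.
Number of quantifier blocks = alternations + 1 = 5 + 1 = 6.
Classification: Sigma_6

Sigma_6


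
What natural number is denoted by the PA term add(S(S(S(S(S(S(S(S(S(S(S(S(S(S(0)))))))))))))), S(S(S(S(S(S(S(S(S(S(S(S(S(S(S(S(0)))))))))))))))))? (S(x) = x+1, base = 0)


add(S^14(0), S^16(0)):
S^14(0) = 14
S^16(0) = 16
14 + 16 = 30

30


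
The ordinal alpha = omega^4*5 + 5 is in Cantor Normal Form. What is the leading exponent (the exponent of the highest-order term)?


CNF: omega^4*5 + 5
The leading term is omega^4*5, which has exponent 4.

4


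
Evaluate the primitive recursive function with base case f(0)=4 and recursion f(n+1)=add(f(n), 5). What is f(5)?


f(0) = 4
f(1) = add(f(0), 5) = add(4, 5) = 9
f(2) = add(f(1), 5) = add(9, 5) = 14
f(3) = add(f(2), 5) = add(14, 5) = 19
f(4) = add(f(3), 5) = add(19, 5) = 24
f(5) = add(f(4), 5) = add(24, 5) = 29


29


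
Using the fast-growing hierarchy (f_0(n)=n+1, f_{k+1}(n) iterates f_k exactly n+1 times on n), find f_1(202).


f_1(202) = f_0^203(202)
f_0 adds 1 each time, applied 203 times.
f_1(202) = 202 + 203 = 405

405


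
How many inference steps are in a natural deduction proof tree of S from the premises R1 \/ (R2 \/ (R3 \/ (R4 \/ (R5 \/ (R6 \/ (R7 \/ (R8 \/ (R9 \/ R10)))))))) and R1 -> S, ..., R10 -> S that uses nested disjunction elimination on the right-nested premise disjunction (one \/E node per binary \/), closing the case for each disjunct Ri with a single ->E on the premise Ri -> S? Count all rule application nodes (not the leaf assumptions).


The premise R1 \/ (R2 \/ (R3 \/ (R4 \/ (R5 \/ (R6 \/ (R7 \/ (R8 \/ (R9 \/ R10)))))))) contains 10 disjuncts, hence 9 binary \/ connectives.
- Each binary \/ is eliminated once: 9 \/E nodes.
- Each of the 10 cases Ri derives S by one ->E with Ri -> S: 10 ->E nodes.
Total = 9 + 10 = 19

19


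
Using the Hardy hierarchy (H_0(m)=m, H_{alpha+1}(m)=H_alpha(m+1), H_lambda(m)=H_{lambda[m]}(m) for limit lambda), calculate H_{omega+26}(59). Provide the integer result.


H_{omega+26}(59):
Unwind the 26 successor steps: H_{omega+26}(59) = H_omega(59+26) = H_omega(85).
H_omega(m) = H_m(m) = m + m = 2m.
Result = 2 * 85 = 170

170


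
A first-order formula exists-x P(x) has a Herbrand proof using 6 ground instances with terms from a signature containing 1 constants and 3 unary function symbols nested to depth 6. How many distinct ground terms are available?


Herbrand terms by depth:
Depth 0: 1 constants
Depth 1: 3 new terms (running total: 4)
Depth 2: 9 new terms (running total: 13)
Depth 3: 27 new terms (running total: 40)
Depth 4: 81 new terms (running total: 121)
Depth 5: 243 new terms (running total: 364)
Depth 6: 729 new terms (running total: 1093)
Total distinct ground terms = 1093

1093


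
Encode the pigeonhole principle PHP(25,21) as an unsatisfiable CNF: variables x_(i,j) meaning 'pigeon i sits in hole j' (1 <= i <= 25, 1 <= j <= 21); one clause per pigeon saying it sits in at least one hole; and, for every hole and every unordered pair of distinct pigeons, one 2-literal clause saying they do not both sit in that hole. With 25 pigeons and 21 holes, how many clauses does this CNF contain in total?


PHP(25,21): 25 pigeons, 21 holes, 25*21 = 525 variables.
- pigeon clauses: one per pigeon -> 25 clauses
- hole clauses: 21 holes * C(25,2) = 21 * 300 -> 6300 clauses
Total clauses = 25 + 6300 = 6325

6325


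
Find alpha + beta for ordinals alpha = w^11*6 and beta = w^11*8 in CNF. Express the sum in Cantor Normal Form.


Ordinal addition w^11*6 + w^11*8:
Both terms have the same exponent 11.
w^e*c + w^e*d = w^e*(c+d).
Result = w^11*(6+8) = w^11*14

w^11*14


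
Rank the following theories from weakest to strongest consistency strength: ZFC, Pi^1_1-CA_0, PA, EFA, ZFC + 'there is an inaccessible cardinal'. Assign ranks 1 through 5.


Ordering by consistency strength:
1. EFA
2. PA
3. Pi^1_1-CA_0
4. ZFC
5. ZFC + 'there is an inaccessible cardinal'


ZFC=4, Pi^1_1-CA_0=3, PA=2, EFA=1, ZFC + 'there is an inaccessible cardinal'=5


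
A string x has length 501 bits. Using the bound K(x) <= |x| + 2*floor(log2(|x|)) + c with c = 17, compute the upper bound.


floor(log2(501)) = 8
2 * 8 = 16
K(x) <= 501 + 16 + 17 = 534

534


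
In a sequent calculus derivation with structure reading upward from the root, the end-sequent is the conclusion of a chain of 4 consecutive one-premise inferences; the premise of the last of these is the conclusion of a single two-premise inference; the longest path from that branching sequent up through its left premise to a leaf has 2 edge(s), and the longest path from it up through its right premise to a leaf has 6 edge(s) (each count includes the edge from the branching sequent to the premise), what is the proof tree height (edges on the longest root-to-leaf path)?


Longest path through the left premise: 2 edges (measured from the branching sequent)
Longest path through the right premise: 6 edges
Height of the subtree rooted at the branching sequent: max(2, 6) = 6
The branching sequent sits 4 edges above the root (the chain of one-premise inferences), so height = 6 + 4 = 10

10


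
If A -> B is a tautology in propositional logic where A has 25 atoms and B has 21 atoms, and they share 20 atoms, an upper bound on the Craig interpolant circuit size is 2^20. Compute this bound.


Shared atoms = 20
Craig interpolant size bound = 2^20
= 1048576

1048576


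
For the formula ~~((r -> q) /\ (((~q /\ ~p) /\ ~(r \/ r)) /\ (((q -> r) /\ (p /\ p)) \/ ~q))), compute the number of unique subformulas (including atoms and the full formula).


Formula: ~~((r -> q) /\ (((~q /\ ~p) /\ ~(r \/ r)) /\ (((q -> r) /\ (p /\ p)) \/ ~q)))
Subformulas found:
  1. r
  2. q
  3. p
  4. ~p
  5. ~q
  6. (r -> q)
  7. (r \/ r)
  8. (p /\ p)
  9. (q -> r)
  10. ~(r \/ r)
  11. (~q /\ ~p)
  12. ((q -> r) /\ (p /\ p))
  13. ((~q /\ ~p) /\ ~(r \/ r))
  14. (((q -> r) /\ (p /\ p)) \/ ~q)
  15. (((~q /\ ~p) /\ ~(r \/ r)) /\ (((q -> r) /\ (p /\ p)) \/ ~q))
  16. ((r -> q) /\ (((~q /\ ~p) /\ ~(r \/ r)) /\ (((q -> r) /\ (p /\ p)) \/ ~q)))
  17. ~((r -> q) /\ (((~q /\ ~p) /\ ~(r \/ r)) /\ (((q -> r) /\ (p /\ p)) \/ ~q)))
  18. ~~((r -> q) /\ (((~q /\ ~p) /\ ~(r \/ r)) /\ (((q -> r) /\ (p /\ p)) \/ ~q)))
Total distinct subformulas = 18

18


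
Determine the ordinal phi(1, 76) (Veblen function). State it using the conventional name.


phi(1, 76):
phi(1, beta) = epsilon_beta (the beta-th epsilon number).
phi(1, 76) = epsilon_76

epsilon_76


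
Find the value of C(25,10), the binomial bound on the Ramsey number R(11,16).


R(11,16) <= C(11+16-2, 11-1) = C(25, 10)
C(25, 10) = 25! / (10! * 15!)
= 3268760

3268760


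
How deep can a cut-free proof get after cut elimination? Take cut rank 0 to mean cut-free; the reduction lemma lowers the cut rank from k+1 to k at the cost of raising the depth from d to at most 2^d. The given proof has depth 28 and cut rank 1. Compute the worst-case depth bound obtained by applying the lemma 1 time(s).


Each rank reduction sends depth d to at most 2^d; cut rank r needs r reductions.
2_0(28) = 28
2_1(28) = 2^28 = 268435456
Cut-free depth bound = 268435456

268435456


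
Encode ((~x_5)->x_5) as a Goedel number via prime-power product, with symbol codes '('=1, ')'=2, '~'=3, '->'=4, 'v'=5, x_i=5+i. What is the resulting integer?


Formula: ((~x_5)->x_5)
Symbol codes: [1, 1, 3, 10, 2, 4, 10, 2]
Primes: [2, 3, 5, 7, 11, 13, 17, 19]
p_1^1 = 2^1 = 2
p_2^1 = 3^1 = 3
p_3^3 = 5^3 = 125
p_4^10 = 7^10 = 282475249
p_5^2 = 11^2 = 121
p_6^4 = 13^4 = 28561
p_7^10 = 17^10 = 2015993900449
p_8^2 = 19^2 = 361
Product = 532840048017830609310071948880750

532840048017830609310071948880750


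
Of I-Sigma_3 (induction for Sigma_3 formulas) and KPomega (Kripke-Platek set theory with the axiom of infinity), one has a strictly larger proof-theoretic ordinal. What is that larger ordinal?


Proof-theoretic ordinal of I-Sigma_3 (induction for Sigma_3 formulas): omega^(omega^(omega^omega))
Proof-theoretic ordinal of KPomega (Kripke-Platek set theory with the axiom of infinity): psi_0(epsilon_{Omega+1})
Comparing: omega^(omega^(omega^omega)) < psi_0(epsilon_{Omega+1}).
The larger ordinal is psi_0(epsilon_{Omega+1}) (from KPomega (Kripke-Platek set theory with the axiom of infinity)).

psi_0(epsilon_{Omega+1})


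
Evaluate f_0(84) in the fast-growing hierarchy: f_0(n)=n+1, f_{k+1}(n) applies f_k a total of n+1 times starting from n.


f_0(84) = 84 + 1 = 85

85


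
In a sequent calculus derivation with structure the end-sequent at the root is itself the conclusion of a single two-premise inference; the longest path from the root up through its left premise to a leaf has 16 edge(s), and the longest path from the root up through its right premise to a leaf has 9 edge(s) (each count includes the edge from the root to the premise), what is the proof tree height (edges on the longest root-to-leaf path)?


Longest path through the left premise: 16 edges (measured from the branching sequent)
Longest path through the right premise: 9 edges
Height of the subtree rooted at the branching sequent: max(16, 9) = 16
The branching sequent is the root itself.
Total height = 16

16


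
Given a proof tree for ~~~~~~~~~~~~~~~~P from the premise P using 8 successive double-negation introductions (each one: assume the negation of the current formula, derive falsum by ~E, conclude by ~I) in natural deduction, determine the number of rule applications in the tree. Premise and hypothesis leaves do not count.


Each double-negation introduction (from C infer ~~C) uses 2 inference nodes: one ~E (C and ~C give falsum) and one ~I (discharge ~C).
8 double negations = 8 * 2 = 16 inference nodes.

16


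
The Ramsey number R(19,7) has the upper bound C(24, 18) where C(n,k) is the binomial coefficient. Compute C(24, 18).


R(19,7) <= C(19+7-2, 19-1) = C(24, 18)
C(24, 18) = 24! / (18! * 6!)
= 134596

134596


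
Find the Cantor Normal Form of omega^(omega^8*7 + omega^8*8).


omega^(omega^8*7 + omega^8*8):
Both terms of the exponent have the same exponent 8, so they merge: omega^8*7 + omega^8*8 = omega^8*(7+8) = omega^8*15.
omega raised to a CNF ordinal is a single CNF term: Result = omega^(omega^8*15)

omega^(omega^8*15)


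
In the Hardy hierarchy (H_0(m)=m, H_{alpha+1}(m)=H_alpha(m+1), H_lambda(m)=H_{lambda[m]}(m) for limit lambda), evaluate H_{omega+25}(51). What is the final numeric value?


H_{omega+25}(51):
Unwind the 25 successor steps: H_{omega+25}(51) = H_omega(51+25) = H_omega(76).
H_omega(m) = H_m(m) = m + m = 2m.
Result = 2 * 76 = 152

152


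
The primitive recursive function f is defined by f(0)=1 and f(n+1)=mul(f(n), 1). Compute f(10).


f(0) = 1
f(1) = mul(f(0), 1) = mul(1, 1) = 1
f(2) = mul(f(1), 1) = mul(1, 1) = 1
f(3) = mul(f(2), 1) = mul(1, 1) = 1
f(4) = mul(f(3), 1) = mul(1, 1) = 1
f(5) = mul(f(4), 1) = mul(1, 1) = 1
f(6) = mul(f(5), 1) = mul(1, 1) = 1
f(7) = mul(f(6), 1) = mul(1, 1) = 1
f(8) = mul(f(7), 1) = mul(1, 1) = 1
f(9) = mul(f(8), 1) = mul(1, 1) = 1
f(10) = mul(f(9), 1) = mul(1, 1) = 1


1


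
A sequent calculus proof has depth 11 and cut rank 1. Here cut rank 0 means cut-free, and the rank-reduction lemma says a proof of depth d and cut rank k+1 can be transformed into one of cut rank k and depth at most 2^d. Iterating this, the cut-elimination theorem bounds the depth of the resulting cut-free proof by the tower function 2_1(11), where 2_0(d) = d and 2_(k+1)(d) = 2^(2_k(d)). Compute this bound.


Each rank reduction sends depth d to at most 2^d; cut rank r needs r reductions.
2_0(11) = 11
2_1(11) = 2^11 = 2048
Cut-free depth bound = 2048

2048


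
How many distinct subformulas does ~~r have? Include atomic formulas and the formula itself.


Formula: ~~r
Subformulas found:
  1. r
  2. ~r
  3. ~~r
Total distinct subformulas = 3

3


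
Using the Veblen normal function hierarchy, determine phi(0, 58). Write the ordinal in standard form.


phi(0, 58):
phi(0, beta) = omega^beta by definition.
phi(0, 58) = omega^58

omega^58


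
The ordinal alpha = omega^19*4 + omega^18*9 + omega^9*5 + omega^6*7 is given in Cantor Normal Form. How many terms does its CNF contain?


CNF: omega^19*4 + omega^18*9 + omega^9*5 + omega^6*7
Count the summands separated by '+':
  term 1: omega^19*4
  term 2: omega^18*9
  term 3: omega^9*5
  term 4: omega^6*7
Total terms = 4

4


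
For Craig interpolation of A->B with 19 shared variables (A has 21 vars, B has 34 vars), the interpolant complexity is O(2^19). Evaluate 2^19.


Shared atoms = 19
Craig interpolant size bound = 2^19
= 524288

524288


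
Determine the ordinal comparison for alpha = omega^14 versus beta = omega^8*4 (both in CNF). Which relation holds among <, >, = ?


Compare term by term from highest exponent:
alpha = omega^14
beta = omega^8*4
Term 1: alpha has omega^14*1, beta has omega^8*4
Result: alpha > beta

alpha > beta


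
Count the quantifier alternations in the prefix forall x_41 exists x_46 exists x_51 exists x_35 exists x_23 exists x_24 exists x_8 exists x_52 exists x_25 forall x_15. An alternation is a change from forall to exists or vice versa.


Walk the prefix and count type changes:
  position 1: forall -> exists <-- alternation
  position 2: exists -> exists
  position 3: exists -> exists
  position 4: exists -> exists
  position 5: exists -> exists
  position 6: exists -> exists
  position 7: exists -> exists
  position 8: exists -> exists
  position 9: exists -> forall <-- alternation
Total alternations = 2

2


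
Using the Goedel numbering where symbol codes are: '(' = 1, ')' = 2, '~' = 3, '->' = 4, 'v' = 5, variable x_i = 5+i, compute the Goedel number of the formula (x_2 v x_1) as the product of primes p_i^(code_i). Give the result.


Formula: (x_2 v x_1)
Symbol codes: [1, 7, 5, 6, 2]
Primes: [2, 3, 5, 7, 11]
p_1^1 = 2^1 = 2
p_2^7 = 3^7 = 2187
p_3^5 = 5^5 = 3125
p_4^6 = 7^6 = 117649
p_5^2 = 11^2 = 121
Product = 194581887018750

194581887018750


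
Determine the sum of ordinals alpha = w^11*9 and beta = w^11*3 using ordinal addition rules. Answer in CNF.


Ordinal addition w^11*9 + w^11*3:
Both terms have the same exponent 11.
w^e*c + w^e*d = w^e*(c+d).
Result = w^11*(9+3) = w^11*12

w^11*12


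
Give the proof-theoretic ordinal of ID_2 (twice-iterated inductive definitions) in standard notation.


The proof-theoretic ordinal of ID_2 (twice-iterated inductive definitions) is a standard result in ordinal analysis.
This ordinal is the supremum of order types of primitive recursive well-orderings
that the theory can prove to be well-ordered.
For ID_2 (twice-iterated inductive definitions), the proof-theoretic ordinal is psi_0(epsilon_{Omega_2+1}).

psi_0(epsilon_{Omega_2+1})


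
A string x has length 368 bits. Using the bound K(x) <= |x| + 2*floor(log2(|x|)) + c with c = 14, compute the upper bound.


floor(log2(368)) = 8
2 * 8 = 16
K(x) <= 368 + 16 + 14 = 398

398


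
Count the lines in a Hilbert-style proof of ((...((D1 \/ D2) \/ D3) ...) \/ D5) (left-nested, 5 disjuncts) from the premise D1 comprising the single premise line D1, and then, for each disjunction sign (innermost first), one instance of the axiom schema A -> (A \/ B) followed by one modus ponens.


Building the left-nested 5-ary disjunction from D1:
- 1 premise line (D1)
- 5 disjuncts means 4 disjunction signs; each needs 1 axiom instance + 1 MP = 2 lines: 2 * 4 = 8
Total = 1 + 8 = 9 lines.

9


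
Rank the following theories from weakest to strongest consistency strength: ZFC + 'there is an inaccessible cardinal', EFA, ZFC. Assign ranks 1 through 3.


Ordering by consistency strength:
1. EFA
2. ZFC
3. ZFC + 'there is an inaccessible cardinal'


ZFC + 'there is an inaccessible cardinal'=3, EFA=1, ZFC=2


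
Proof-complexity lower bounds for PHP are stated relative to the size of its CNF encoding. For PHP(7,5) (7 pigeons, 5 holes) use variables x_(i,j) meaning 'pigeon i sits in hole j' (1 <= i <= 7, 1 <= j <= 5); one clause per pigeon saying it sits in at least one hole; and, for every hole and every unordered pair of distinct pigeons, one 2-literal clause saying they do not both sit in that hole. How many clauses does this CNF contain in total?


PHP(7,5): 7 pigeons, 5 holes, 7*5 = 35 variables.
- pigeon clauses: one per pigeon -> 7 clauses
- hole clauses: 5 holes * C(7,2) = 5 * 21 -> 105 clauses
Total clauses = 7 + 105 = 112

112


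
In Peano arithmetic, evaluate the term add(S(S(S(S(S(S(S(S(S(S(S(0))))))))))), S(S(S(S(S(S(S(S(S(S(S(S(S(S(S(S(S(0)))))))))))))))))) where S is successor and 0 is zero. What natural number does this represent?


add(S^11(0), S^17(0)):
S^11(0) = 11
S^17(0) = 17
11 + 17 = 28

28


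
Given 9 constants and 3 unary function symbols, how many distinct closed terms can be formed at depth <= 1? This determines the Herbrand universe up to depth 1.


Herbrand terms by depth:
Depth 0: 9 constants
Depth 1: 27 new terms (running total: 36)
Total distinct ground terms = 36

36


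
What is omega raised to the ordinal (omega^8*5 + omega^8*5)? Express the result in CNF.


omega^(omega^8*5 + omega^8*5):
Both terms of the exponent have the same exponent 8, so they merge: omega^8*5 + omega^8*5 = omega^8*(5+5) = omega^8*10.
omega raised to a CNF ordinal is a single CNF term: Result = omega^(omega^8*10)

omega^(omega^8*10)


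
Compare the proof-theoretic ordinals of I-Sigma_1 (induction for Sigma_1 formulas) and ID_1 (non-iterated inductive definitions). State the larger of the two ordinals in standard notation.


Proof-theoretic ordinal of I-Sigma_1 (induction for Sigma_1 formulas): omega^omega
Proof-theoretic ordinal of ID_1 (non-iterated inductive definitions): psi_0(epsilon_{Omega+1})
Comparing: omega^omega < psi_0(epsilon_{Omega+1}).
The larger ordinal is psi_0(epsilon_{Omega+1}) (from ID_1 (non-iterated inductive definitions)).

psi_0(epsilon_{Omega+1})


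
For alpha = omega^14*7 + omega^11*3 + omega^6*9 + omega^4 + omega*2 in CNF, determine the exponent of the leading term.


CNF: omega^14*7 + omega^11*3 + omega^6*9 + omega^4 + omega*2
The leading term is omega^14*7, which has exponent 14.

14


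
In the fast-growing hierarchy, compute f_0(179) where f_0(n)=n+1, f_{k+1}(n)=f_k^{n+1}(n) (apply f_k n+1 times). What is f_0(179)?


f_0(179) = 179 + 1 = 180

180


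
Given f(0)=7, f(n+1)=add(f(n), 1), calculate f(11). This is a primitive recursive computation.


f(0) = 7
f(1) = add(f(0), 1) = add(7, 1) = 8
f(2) = add(f(1), 1) = add(8, 1) = 9
f(3) = add(f(2), 1) = add(9, 1) = 10
f(4) = add(f(3), 1) = add(10, 1) = 11
f(5) = add(f(4), 1) = add(11, 1) = 12
f(6) = add(f(5), 1) = add(12, 1) = 13
f(7) = add(f(6), 1) = add(13, 1) = 14
f(8) = add(f(7), 1) = add(14, 1) = 15
f(9) = add(f(8), 1) = add(15, 1) = 16
f(10) = add(f(9), 1) = add(16, 1) = 17
f(11) = add(f(10), 1) = add(17, 1) = 18


18


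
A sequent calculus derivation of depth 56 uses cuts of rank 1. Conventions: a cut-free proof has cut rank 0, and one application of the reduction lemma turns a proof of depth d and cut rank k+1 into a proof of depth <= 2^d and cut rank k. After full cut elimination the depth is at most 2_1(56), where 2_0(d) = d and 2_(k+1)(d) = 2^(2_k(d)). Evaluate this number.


Each rank reduction sends depth d to at most 2^d; cut rank r needs r reductions.
2_0(56) = 56
2_1(56) = 2^56 = 72057594037927936
Cut-free depth bound = 72057594037927936

72057594037927936


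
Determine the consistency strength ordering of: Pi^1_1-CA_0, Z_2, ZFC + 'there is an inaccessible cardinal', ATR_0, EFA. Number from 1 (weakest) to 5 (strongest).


Ordering by consistency strength:
1. EFA
2. ATR_0
3. Pi^1_1-CA_0
4. Z_2
5. ZFC + 'there is an inaccessible cardinal'


Pi^1_1-CA_0=3, Z_2=4, ZFC + 'there is an inaccessible cardinal'=5, ATR_0=2, EFA=1


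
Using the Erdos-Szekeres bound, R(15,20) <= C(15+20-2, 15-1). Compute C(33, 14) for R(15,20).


R(15,20) <= C(15+20-2, 15-1) = C(33, 14)
C(33, 14) = 33! / (14! * 19!)
= 818809200

818809200


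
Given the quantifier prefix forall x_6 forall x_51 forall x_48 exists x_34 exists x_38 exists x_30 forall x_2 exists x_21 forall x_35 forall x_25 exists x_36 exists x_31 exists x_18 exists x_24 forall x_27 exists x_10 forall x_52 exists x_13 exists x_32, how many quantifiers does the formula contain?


Quantifier prefix has 19 quantifier symbols.
Quantifier depth = 19

19


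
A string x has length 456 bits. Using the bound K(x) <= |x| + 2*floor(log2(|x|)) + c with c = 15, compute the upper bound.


floor(log2(456)) = 8
2 * 8 = 16
K(x) <= 456 + 16 + 15 = 487

487


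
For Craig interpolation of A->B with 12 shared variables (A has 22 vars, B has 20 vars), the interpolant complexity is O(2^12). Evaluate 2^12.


Shared atoms = 12
Craig interpolant size bound = 2^12
= 4096

4096


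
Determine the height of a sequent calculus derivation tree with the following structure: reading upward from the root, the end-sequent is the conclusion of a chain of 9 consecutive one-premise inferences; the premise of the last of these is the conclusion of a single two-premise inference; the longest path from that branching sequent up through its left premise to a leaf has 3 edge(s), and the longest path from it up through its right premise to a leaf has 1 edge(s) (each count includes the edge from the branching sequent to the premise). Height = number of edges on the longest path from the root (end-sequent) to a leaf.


Longest path through the left premise: 3 edges (measured from the branching sequent)
Longest path through the right premise: 1 edges
Height of the subtree rooted at the branching sequent: max(3, 1) = 3
The branching sequent sits 9 edges above the root (the chain of one-premise inferences), so height = 3 + 9 = 12

12


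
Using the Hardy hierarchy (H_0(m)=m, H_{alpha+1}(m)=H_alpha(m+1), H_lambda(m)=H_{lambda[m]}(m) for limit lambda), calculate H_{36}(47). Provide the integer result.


H_36(47):
For finite ordinals k, H_k(n) = n + k (each successor step adds 1).
H_36(47) = 47 + 36 = 83

83


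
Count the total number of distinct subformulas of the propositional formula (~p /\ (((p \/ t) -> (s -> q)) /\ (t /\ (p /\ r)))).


Formula: (~p /\ (((p \/ t) -> (s -> q)) /\ (t /\ (p /\ r))))
Subformulas found:
  1. q
  2. s
  3. r
  4. t
  5. p
  6. ~p
  7. (p \/ t)
  8. (p /\ r)
  9. (s -> q)
  10. (t /\ (p /\ r))
  11. ((p \/ t) -> (s -> q))
  12. (((p \/ t) -> (s -> q)) /\ (t /\ (p /\ r)))
  13. (~p /\ (((p \/ t) -> (s -> q)) /\ (t /\ (p /\ r))))
Total distinct subformulas = 13

13


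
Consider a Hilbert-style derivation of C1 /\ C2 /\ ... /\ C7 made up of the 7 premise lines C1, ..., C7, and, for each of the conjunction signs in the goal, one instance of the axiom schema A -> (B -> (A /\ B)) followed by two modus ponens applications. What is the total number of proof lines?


Conjoining 7 premises:
- 7 premise lines
- the goal has 6 conjunction signs; each costs 1 axiom instance + 2 MP = 3 lines: 3 * 6 = 18
Total = 7 + 18 = 25 lines.

25


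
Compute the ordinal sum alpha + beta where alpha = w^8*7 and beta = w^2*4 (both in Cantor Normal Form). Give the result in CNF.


Ordinal addition w^8*7 + w^2*4:
Leading exponent of alpha (8) > leading exponent of beta (2).
Since alpha's term has higher exponent than beta's leading term,
the sum is simply alpha followed by beta.
Result = w^8*7 + w^2*4

w^8*7 + w^2*4


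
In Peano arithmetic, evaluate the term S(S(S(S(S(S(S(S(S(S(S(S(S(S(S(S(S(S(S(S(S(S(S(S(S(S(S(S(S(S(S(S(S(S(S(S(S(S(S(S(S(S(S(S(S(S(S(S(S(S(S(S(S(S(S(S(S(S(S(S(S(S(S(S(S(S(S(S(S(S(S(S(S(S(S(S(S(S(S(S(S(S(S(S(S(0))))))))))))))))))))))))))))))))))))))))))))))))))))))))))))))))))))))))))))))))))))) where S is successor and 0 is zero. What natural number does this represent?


Counting successors applied to 0:
85 applications of S to 0 = 85

85


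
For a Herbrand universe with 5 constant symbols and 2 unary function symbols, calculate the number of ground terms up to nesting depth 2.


Herbrand terms by depth:
Depth 0: 5 constants
Depth 1: 10 new terms (running total: 15)
Depth 2: 20 new terms (running total: 35)
Total distinct ground terms = 35

35


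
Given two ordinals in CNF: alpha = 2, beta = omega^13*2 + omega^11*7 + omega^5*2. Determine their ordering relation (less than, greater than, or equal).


Compare term by term from highest exponent:
alpha = 2
beta = omega^13*2 + omega^11*7 + omega^5*2
Term 1: alpha has omega^0*2, beta has omega^13*2
Term 2: alpha has omega^0*0, beta has omega^11*7
Term 3: alpha has omega^0*0, beta has omega^5*2
Result: alpha < beta

alpha < beta


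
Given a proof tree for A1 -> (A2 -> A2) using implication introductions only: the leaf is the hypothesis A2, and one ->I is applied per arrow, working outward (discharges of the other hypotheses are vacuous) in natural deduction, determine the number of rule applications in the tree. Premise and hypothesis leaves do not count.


The formula has 2 arrows (->); its innermost consequent A2 is one of the antecedents,
so the proof starts from the hypothesis leaf A2 (not a rule application) and closes one arrow per ->I.
Building A1 -> (A2 -> A2) therefore takes 2 nested implication introductions.
Total inference nodes = 2

2


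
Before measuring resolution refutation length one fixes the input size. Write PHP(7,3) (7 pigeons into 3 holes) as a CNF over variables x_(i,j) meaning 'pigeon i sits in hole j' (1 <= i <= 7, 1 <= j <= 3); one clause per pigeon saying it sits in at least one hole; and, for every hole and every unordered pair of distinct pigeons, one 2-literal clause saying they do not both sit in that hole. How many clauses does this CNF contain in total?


PHP(7,3): 7 pigeons, 3 holes, 7*3 = 21 variables.
- pigeon clauses: one per pigeon -> 7 clauses
- hole clauses: 3 holes * C(7,2) = 3 * 21 -> 63 clauses
Total clauses = 7 + 63 = 70

70


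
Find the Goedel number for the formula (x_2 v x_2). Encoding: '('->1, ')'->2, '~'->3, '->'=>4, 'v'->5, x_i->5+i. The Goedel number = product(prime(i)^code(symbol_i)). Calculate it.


Formula: (x_2 v x_2)
Symbol codes: [1, 7, 5, 7, 2]
Primes: [2, 3, 5, 7, 11]
p_1^1 = 2^1 = 2
p_2^7 = 3^7 = 2187
p_3^5 = 5^5 = 3125
p_4^7 = 7^7 = 823543
p_5^2 = 11^2 = 121
Product = 1362073209131250

1362073209131250


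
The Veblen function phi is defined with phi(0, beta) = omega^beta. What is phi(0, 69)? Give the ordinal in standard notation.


phi(0, 69):
phi(0, beta) = omega^beta by definition.
phi(0, 69) = omega^69

omega^69


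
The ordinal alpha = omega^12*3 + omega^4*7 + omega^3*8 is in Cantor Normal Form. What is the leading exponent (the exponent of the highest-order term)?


CNF: omega^12*3 + omega^4*7 + omega^3*8
The leading term is omega^12*3, which has exponent 12.

12


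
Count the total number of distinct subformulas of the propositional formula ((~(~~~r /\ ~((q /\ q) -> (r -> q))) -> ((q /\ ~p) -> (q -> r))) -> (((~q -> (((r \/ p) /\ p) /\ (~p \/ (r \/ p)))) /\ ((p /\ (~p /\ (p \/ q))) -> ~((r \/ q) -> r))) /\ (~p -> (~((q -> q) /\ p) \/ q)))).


Formula: ((~(~~~r /\ ~((q /\ q) -> (r -> q))) -> ((q /\ ~p) -> (q -> r))) -> (((~q -> (((r \/ p) /\ p) /\ (~p \/ (r \/ p)))) /\ ((p /\ (~p /\ (p \/ q))) -> ~((r \/ q) -> r))) /\ (~p -> (~((q -> q) /\ p) \/ q))))
Subformulas found:
  1. r
  2. p
  3. q
  4. ~p
  5. ~r
  6. ~q
  7. ~~r
  8. ~~~r
  9. (r -> q)
  10. (q /\ q)
  11. (q -> q)
  12. (q -> r)
  13. (r \/ p)
  14. (r \/ q)
  15. (p \/ q)
  16. (q /\ ~p)
  17. ((r \/ p) /\ p)
  18. ((r \/ q) -> r)
  19. ((q -> q) /\ p)
  20. (~p \/ (r \/ p))
  21. (~p /\ (p \/ q))
  22. ~((q -> q) /\ p)
  23. ~((r \/ q) -> r)
  24. ((q /\ q) -> (r -> q))
  25. ~((q /\ q) -> (r -> q))
  26. ((q /\ ~p) -> (q -> r))
  27. (p /\ (~p /\ (p \/ q)))
  28. (~((q -> q) /\ p) \/ q)
  29. (~p -> (~((q -> q) /\ p) \/ q))
  30. (~~~r /\ ~((q /\ q) -> (r -> q)))
  31. ~(~~~r /\ ~((q /\ q) -> (r -> q)))
  32. (((r \/ p) /\ p) /\ (~p \/ (r \/ p)))
  33. ((p /\ (~p /\ (p \/ q))) -> ~((r \/ q) -> r))
  34. (~q -> (((r \/ p) /\ p) /\ (~p \/ (r \/ p))))
  35. (~(~~~r /\ ~((q /\ q) -> (r -> q))) -> ((q /\ ~p) -> (q -> r)))
  36. ((~q -> (((r \/ p) /\ p) /\ (~p \/ (r \/ p)))) /\ ((p /\ (~p /\ (p \/ q))) -> ~((r \/ q) -> r)))
  37. (((~q -> (((r \/ p) /\ p) /\ (~p \/ (r \/ p)))) /\ ((p /\ (~p /\ (p \/ q))) -> ~((r \/ q) -> r))) /\ (~p -> (~((q -> q) /\ p) \/ q)))
  38. ((~(~~~r /\ ~((q /\ q) -> (r -> q))) -> ((q /\ ~p) -> (q -> r))) -> (((~q -> (((r \/ p) /\ p) /\ (~p \/ (r \/ p)))) /\ ((p /\ (~p /\ (p \/ q))) -> ~((r \/ q) -> r))) /\ (~p -> (~((q -> q) /\ p) \/ q))))
Total distinct subformulas = 38

38
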